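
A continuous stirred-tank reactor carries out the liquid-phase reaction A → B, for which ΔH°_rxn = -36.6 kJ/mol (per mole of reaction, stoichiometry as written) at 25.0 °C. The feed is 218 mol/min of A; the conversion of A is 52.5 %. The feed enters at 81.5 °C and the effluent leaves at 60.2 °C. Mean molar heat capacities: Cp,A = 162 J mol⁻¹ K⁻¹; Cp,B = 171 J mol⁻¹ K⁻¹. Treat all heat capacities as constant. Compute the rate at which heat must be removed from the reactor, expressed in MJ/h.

Q_out = 294 MJ/h

Extent of reaction ξ = 0.525 × 218 = 114.45 mol/min
Reaction term: ξ·ΔH°_rxn = 114.45 × -36.6 = -4188.9 kJ/min
Sensible, feed 81.5→25 °C: -1995.4 kJ/min
Outlet flows (mol/min): A 103.55, B 114.45
Sensible, products 25→60.2 °C: 1279.4 kJ/min
Q = ΔH = -4904.8 kJ/min = -81.747 kW
Heat removed = 294.29 MJ/h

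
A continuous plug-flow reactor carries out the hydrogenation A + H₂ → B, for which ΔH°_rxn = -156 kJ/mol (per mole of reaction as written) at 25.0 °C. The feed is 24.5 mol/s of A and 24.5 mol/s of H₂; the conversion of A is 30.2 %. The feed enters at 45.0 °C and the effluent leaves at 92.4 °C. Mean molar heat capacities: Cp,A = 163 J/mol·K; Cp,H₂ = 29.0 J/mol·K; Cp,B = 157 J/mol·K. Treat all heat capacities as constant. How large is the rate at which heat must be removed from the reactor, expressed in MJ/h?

Q_out = 3420 MJ/h

Extent of reaction ξ = 0.302 × 24.5 = 7.399 mol/s
Reaction term: ξ·ΔH°_rxn = 7.399 × -156 = -1154.2 kJ/s
Sensible, feed 45.0→25 °C: -94.08 kJ/s
Outlet flows (mol/s): A 17.101, H₂ 17.101, B 7.399
Sensible, products 25→92.4 °C: 299.6 kJ/s
Q = ΔH = -948.73 kJ/s = -948.73 kW
Heat removed = 3415.4 MJ/h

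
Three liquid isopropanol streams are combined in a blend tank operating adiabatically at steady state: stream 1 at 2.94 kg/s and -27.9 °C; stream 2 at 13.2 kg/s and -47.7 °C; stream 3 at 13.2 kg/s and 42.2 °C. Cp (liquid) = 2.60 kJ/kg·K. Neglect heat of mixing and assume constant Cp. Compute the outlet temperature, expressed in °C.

T_out = -5.27 °C

Energy balance with Q = 0: Σ ṁᵢCp,ᵢ(T_out − Tᵢ) = 0
Σ ṁᵢCp,ᵢTᵢ = 2.94×2.60×-27.9 + 13.2×2.60×-47.7 + 13.2×2.60×42.2 = -402.03
Σ ṁᵢCp,ᵢ = 2.94×2.60 + 13.2×2.60 + 13.2×2.60 = 76.284
T_out = -402.03 / 76.284 = -5.2701 °C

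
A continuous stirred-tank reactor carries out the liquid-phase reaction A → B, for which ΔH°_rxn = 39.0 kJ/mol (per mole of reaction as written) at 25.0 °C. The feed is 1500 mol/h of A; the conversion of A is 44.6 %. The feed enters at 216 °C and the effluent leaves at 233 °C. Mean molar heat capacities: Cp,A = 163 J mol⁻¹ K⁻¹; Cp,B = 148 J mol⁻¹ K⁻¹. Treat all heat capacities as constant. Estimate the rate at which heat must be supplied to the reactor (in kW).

Q_in = 7.82 kW

Extent of reaction ξ = 0.446 × 1500 = 669 mol/h
Reaction term: ξ·ΔH°_rxn = 669 × 39.0 = 26091 kJ/h
Sensible, feed 216→25 °C: -46700 kJ/h
Outlet flows (mol/h): A 831, B 669
Sensible, products 25→233 °C: 48769 kJ/h
Q = ΔH = 28160 kJ/h = 7.8223 kW
Heat supplied = 7.8223 kW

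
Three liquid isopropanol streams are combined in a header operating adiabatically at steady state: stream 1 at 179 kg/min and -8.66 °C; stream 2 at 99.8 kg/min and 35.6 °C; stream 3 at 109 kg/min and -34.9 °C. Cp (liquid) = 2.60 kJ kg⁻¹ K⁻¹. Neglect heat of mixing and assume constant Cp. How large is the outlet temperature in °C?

T_out = -4.65 °C

No heat crosses the boundary, so H_out = H_in.
Σ ṁᵢCp,ᵢTᵢ = 179×2.60×-8.66 + 99.8×2.60×35.6 + 109×2.60×-34.9 = -4683.5
Σ ṁᵢCp,ᵢ = 179×2.60 + 99.8×2.60 + 109×2.60 = 1008.3
T_out = -4683.5 / 1008.3 = -4.6451 °C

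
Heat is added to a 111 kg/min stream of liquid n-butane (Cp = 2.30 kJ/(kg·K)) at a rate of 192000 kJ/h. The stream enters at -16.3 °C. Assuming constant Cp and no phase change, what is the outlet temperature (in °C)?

T_out = -3.77 °C

Q = 192000 kJ/h = 3200 kJ/min
ΔT = Q/(ṁ·Cp) = 3200/(111×2.30) = 12.534 K
T_out = -16.3 + 12.534 = -3.7657 °C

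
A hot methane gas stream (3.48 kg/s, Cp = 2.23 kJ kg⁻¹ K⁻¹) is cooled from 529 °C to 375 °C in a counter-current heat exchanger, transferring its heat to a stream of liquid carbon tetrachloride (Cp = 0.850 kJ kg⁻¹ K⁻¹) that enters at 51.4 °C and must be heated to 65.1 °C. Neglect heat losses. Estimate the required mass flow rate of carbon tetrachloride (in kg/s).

Heat released by hot stream: Q = 3.48 × 2.23 × (529 − 375) = 1195.1 kJ/s
Energy balance on cold side (adiabatic exchanger): Q = ṁ_c·Cp_c·(T_c,out − T_c,in)
ṁ_c = 1195.1 / [0.850 × (65.1 − 51.4)] = 102.63 kg/s

ṁ_c = 103 kg/s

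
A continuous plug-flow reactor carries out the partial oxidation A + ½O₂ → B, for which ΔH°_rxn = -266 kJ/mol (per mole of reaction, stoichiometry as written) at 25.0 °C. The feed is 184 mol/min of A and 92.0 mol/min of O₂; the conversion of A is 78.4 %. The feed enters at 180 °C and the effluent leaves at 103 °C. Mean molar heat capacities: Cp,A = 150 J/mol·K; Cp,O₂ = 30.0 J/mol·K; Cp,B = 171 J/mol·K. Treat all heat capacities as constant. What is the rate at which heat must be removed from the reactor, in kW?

Extent of reaction ξ = 0.784 × 184 = 144.26 mol/min
Reaction term: ξ·ΔH°_rxn = 144.26 × -266 = -38372 kJ/min
Sensible, feed 180→25 °C: -4705.8 kJ/min
Outlet flows (mol/min): A 39.744, O₂ 19.872, B 144.26
Sensible, products 25→103 °C: 2435.6 kJ/min
Q = ΔH = -40642 kJ/min = -677.37 kW
Heat removed = 677.37 kW

Q_out = 677 kW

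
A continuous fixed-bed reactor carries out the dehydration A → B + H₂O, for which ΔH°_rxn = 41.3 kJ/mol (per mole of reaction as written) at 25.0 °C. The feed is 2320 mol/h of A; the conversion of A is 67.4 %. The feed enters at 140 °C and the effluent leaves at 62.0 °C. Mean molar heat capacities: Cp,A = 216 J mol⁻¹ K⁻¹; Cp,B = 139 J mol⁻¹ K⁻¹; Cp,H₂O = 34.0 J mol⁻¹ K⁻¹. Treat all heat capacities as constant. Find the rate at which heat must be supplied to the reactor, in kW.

Q_in = 6.39 kW

Extent of reaction ξ = 0.674 × 2320 = 1563.7 mol/h
Reaction term: ξ·ΔH°_rxn = 1563.7 × 41.3 = 64580 kJ/h
Sensible, feed 140→25 °C: -57629 kJ/h
Outlet flows (mol/h): A 756.32, B 1563.7, H₂O 1563.7
Sensible, products 25→62.0 °C: 16054 kJ/h
Q = ΔH = 23005 kJ/h = 6.3902 kW
Heat supplied = 6.3902 kW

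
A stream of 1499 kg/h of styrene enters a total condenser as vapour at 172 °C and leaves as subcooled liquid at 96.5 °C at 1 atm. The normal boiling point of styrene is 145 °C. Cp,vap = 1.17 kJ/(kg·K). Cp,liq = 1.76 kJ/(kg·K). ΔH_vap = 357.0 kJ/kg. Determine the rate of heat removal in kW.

Q_c = 197 kW

vapour 172→145 °C: -31.59 kJ/kg
condensation at 145 °C: -357 kJ/kg
liquid 145→96.5 °C: -85.36 kJ/kg
Δh = -31.59 + -357 + -85.36 = -473.95 kJ/kg
Q = ṁ·Δh = 1499 kg/h × -473.95 kJ/kg = -710450 kJ/h
|Q| = 197.35 kW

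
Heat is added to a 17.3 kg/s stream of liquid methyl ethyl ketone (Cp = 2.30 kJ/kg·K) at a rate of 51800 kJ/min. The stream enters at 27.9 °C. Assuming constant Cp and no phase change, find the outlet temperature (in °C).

Q = 51800 kJ/min = 863.33 kJ/s
ΔT = Q/(ṁ·Cp) = 863.33/(17.3×2.30) = 21.697 K
T_out = 27.9 + 21.697 = 49.597 °C

T_out = 49.6 °C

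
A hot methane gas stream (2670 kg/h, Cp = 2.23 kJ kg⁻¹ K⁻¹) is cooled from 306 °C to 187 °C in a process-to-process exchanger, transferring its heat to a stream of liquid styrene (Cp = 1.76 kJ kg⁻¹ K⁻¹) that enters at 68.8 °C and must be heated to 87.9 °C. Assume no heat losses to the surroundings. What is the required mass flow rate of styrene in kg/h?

ṁ_c = 21100 kg/h

Heat released by hot stream: Q = 2670 × 2.23 × (306 − 187) = 708540 kJ/h
Energy balance on cold side (adiabatic exchanger): Q = ṁ_c·Cp_c·(T_c,out − T_c,in)
ṁ_c = 708540 / [1.76 × (87.9 − 68.8)] = 21077 kg/h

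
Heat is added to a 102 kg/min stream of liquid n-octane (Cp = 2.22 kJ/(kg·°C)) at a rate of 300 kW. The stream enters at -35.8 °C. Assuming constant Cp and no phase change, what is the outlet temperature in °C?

Q = 300 kW = 18000 kJ/min
ΔT = Q/(ṁ·Cp) = 18000/(102×2.22) = 79.491 K
T_out = -35.8 + 79.491 = 43.691 °C

T_out = 43.7 °C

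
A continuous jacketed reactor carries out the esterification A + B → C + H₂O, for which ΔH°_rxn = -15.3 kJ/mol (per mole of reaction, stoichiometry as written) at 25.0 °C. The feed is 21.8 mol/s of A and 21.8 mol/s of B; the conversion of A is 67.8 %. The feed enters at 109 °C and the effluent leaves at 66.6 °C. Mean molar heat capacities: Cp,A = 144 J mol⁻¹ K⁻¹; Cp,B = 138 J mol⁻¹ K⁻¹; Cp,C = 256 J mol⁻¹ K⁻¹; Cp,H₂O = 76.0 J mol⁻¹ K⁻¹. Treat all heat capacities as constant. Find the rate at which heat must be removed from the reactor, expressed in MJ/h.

Extent of reaction ξ = 0.678 × 21.8 = 14.78 mol/s
Reaction term: ξ·ΔH°_rxn = 14.78 × -15.3 = -226.14 kJ/s
Sensible, feed 109→25 °C: -516.4 kJ/s
Outlet flows (mol/s): A 7.0196, B 7.0196, C 14.78, H₂O 14.78
Sensible, products 25→66.6 °C: 286.48 kJ/s
Q = ΔH = -456.06 kJ/s = -456.06 kW
Heat removed = 1641.8 MJ/h

Q_out = 1640 MJ/h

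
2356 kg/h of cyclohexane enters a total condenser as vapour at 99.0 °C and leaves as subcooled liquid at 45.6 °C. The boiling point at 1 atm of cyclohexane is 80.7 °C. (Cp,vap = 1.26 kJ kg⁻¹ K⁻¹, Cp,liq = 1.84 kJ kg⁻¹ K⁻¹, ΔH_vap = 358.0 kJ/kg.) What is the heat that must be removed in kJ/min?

vapour 99.0→80.7 °C: -23.058 kJ/kg
condensation at 80.7 °C: -358 kJ/kg
liquid 80.7→45.6 °C: -64.584 kJ/kg
Δh = -23.058 + -358 + -64.584 = -445.64 kJ/kg
Q = ṁ·Δh = 2356 kg/h × -445.64 kJ/kg = -1.0499e+06 kJ/h
|Q| = 291.65 kW = 17499 kJ/min

Q_c = 17500 kJ/min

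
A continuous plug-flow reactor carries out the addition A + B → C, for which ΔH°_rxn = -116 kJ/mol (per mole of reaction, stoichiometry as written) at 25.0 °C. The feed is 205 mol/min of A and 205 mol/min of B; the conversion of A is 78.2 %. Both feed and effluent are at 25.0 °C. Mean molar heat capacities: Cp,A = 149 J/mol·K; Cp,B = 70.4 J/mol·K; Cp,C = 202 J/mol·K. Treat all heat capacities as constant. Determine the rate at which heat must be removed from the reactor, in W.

Q_out = 310000 W

Extent of reaction ξ = 0.782 × 205 = 160.31 mol/min
Reaction term: ξ·ΔH°_rxn = 160.31 × -116 = -18596 kJ/min
Q = ΔH = -18596 kJ/min = -309.93 kW
Heat removed = 309930 W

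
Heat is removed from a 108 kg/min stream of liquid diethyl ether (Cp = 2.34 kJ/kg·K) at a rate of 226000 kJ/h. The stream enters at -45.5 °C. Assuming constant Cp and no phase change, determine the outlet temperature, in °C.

T_out = -60.4 °C

Q = 226000 kJ/h = 3766.7 kJ/min
ΔT = Q/(ṁ·Cp) = 3766.7/(108×2.34) = 14.905 K
T_out = -45.5 − 14.905 = -60.405 °C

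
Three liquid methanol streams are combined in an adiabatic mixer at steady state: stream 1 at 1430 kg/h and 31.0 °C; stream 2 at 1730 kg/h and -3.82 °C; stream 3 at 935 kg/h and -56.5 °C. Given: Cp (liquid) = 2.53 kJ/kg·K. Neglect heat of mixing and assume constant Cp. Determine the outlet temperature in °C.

T_out = -3.69 °C

Energy balance with Q = 0: Σ ṁᵢCp,ᵢ(T_out − Tᵢ) = 0
Σ ṁᵢCp,ᵢTᵢ = 1430×2.53×31.0 + 1730×2.53×-3.82 + 935×2.53×-56.5 = -38218
Σ ṁᵢCp,ᵢ = 1430×2.53 + 1730×2.53 + 935×2.53 = 10360
T_out = -38218 / 10360 = -3.6889 °C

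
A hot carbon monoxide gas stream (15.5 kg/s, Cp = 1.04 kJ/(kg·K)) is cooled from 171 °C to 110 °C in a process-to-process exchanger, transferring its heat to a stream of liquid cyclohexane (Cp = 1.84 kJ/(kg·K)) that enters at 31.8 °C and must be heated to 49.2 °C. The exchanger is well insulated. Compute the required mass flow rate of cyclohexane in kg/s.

Heat released by hot stream: Q = 15.5 × 1.04 × (171 − 110) = 983.32 kJ/s
Energy balance on cold side (adiabatic exchanger): Q = ṁ_c·Cp_c·(T_c,out − T_c,in)
ṁ_c = 983.32 / [1.84 × (49.2 − 31.8)] = 30.713 kg/s

ṁ_c = 30.7 kg/s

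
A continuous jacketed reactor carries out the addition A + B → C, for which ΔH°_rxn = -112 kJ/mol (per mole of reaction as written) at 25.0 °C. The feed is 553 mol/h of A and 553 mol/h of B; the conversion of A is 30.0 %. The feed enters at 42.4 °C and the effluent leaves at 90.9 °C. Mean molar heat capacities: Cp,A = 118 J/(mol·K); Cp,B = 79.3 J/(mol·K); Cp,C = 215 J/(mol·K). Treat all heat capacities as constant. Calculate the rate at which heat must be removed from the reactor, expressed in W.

Extent of reaction ξ = 0.300 × 553 = 165.9 mol/h
Reaction term: ξ·ΔH°_rxn = 165.9 × -112 = -18581 kJ/h
Sensible, feed 42.4→25 °C: -1898.5 kJ/h
Outlet flows (mol/h): A 387.1, B 387.1, C 165.9
Sensible, products 25→90.9 °C: 7383.7 kJ/h
Q = ΔH = -13096 kJ/h = -3.6377 kW
Heat removed = 3637.7 W

Q_out = 3640 W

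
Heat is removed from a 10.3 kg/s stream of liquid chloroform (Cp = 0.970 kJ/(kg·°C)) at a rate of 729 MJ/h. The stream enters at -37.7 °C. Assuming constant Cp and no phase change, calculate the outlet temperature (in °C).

Q = 729 MJ/h = 202.5 kJ/s
ΔT = Q/(ṁ·Cp) = 202.5/(10.3×0.970) = 20.268 K
T_out = -37.7 − 20.268 = -57.968 °C

T_out = -58.0 °C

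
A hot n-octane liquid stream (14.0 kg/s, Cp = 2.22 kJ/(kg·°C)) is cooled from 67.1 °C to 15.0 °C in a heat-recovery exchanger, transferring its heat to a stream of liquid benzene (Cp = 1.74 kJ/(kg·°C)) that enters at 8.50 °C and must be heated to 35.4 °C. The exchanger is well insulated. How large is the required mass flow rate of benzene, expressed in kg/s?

ṁ_c = 34.6 kg/s

Heat released by hot stream: Q = 14.0 × 2.22 × (67.1 − 15.0) = 1619.3 kJ/s
Energy balance on cold side (adiabatic exchanger): Q = ṁ_c·Cp_c·(T_c,out − T_c,in)
ṁ_c = 1619.3 / [1.74 × (35.4 − 8.50)] = 34.595 kg/s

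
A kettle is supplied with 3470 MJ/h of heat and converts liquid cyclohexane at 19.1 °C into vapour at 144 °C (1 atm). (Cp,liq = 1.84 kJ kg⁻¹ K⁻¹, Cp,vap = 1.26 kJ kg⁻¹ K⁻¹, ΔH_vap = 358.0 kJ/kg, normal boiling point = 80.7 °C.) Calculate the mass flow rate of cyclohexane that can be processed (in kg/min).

Δh = 1.84×(80.7−19.1) + 358.0 + 1.26×(144−80.7) = 551.1 kJ/kg
Q = 3470 MJ/h = 963.89 kJ/s = 57833 kJ/min
ṁ = Q/Δh = 57833 / 551.1 = 104.94 kg/min

ṁ = 105 kg/min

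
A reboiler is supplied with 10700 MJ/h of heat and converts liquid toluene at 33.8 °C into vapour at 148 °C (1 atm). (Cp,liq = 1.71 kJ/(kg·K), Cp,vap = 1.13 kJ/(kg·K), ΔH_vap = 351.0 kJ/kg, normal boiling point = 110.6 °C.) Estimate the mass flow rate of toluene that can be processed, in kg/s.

ṁ = 5.67 kg/s

Δh = 1.71×(110.6−33.8) + 351.0 + 1.13×(148−110.6) = 524.59 kJ/kg
Q = 10700 MJ/h = 2972.2 kJ/s = 2972.2 kJ/s
ṁ = Q/Δh = 2972.2 / 524.59 = 5.6658 kg/s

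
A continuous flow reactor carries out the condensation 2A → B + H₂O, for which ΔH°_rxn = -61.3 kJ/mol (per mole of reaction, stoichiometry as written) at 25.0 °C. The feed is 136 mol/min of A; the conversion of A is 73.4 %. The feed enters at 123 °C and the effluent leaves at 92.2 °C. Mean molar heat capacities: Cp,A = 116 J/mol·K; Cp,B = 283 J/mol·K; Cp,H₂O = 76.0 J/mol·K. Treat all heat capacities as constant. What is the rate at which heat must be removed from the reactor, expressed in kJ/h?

Q_out = 187000 kJ/h

Extent of reaction ξ = 0.734 × 136 / 2 = 49.912 mol/min
Reaction term: ξ·ΔH°_rxn = 49.912 × -61.3 = -3059.6 kJ/min
Sensible, feed 123→25 °C: -1546 kJ/min
Outlet flows (mol/min): A 36.176, B 49.912, H₂O 49.912
Sensible, products 25→92.2 °C: 1486.1 kJ/min
Q = ΔH = -3119.5 kJ/min = -51.992 kW
Heat removed = 187170 kJ/h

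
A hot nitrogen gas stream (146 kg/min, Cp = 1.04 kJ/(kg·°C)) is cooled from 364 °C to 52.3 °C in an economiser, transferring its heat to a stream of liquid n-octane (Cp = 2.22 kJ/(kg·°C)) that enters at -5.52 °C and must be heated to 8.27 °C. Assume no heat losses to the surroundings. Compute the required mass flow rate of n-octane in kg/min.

Heat released by hot stream: Q = 146 × 1.04 × (364 − 52.3) = 47329 kJ/min
Energy balance on cold side (adiabatic exchanger): Q = ṁ_c·Cp_c·(T_c,out − T_c,in)
ṁ_c = 47329 / [2.22 × (8.27 − -5.52)] = 1546 kg/min

ṁ_c = 1550 kg/min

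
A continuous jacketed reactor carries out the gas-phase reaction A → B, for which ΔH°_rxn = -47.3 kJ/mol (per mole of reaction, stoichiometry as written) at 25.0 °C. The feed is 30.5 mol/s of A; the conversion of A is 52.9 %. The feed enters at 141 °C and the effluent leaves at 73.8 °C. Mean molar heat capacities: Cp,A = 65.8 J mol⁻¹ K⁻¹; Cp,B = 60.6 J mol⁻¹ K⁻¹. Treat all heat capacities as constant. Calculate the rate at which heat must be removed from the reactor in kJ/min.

Q_out = 54100 kJ/min

Extent of reaction ξ = 0.529 × 30.5 = 16.134 mol/s
Reaction term: ξ·ΔH°_rxn = 16.134 × -47.3 = -763.16 kJ/s
Sensible, feed 141→25 °C: -232.8 kJ/s
Outlet flows (mol/s): A 14.366, B 16.134
Sensible, products 25→73.8 °C: 93.842 kJ/s
Q = ΔH = -902.12 kJ/s = -902.12 kW
Heat removed = 54127 kJ/min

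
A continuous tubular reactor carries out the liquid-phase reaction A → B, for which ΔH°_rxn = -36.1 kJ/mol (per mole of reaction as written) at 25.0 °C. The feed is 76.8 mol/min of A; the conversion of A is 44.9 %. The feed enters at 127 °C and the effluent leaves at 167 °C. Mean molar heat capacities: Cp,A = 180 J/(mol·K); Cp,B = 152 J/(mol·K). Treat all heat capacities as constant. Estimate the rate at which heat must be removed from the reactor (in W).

Q_out = 13800 W

Extent of reaction ξ = 0.449 × 76.8 = 34.483 mol/min
Reaction term: ξ·ΔH°_rxn = 34.483 × -36.1 = -1244.8 kJ/min
Sensible, feed 127→25 °C: -1410 kJ/min
Outlet flows (mol/min): A 42.317, B 34.483
Sensible, products 25→167 °C: 1825.9 kJ/min
Q = ΔH = -828.99 kJ/min = -13.816 kW
Heat removed = 13816 W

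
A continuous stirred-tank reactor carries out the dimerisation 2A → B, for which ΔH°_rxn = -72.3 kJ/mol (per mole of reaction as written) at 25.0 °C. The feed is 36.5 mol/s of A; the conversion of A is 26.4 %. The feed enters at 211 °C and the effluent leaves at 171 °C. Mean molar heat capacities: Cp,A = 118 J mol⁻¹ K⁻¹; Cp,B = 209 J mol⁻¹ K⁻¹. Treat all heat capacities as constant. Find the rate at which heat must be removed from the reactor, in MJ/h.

Extent of reaction ξ = 0.264 × 36.5 / 2 = 4.818 mol/s
Reaction term: ξ·ΔH°_rxn = 4.818 × -72.3 = -348.34 kJ/s
Sensible, feed 211→25 °C: -801.1 kJ/s
Outlet flows (mol/s): A 26.864, B 4.818
Sensible, products 25→171 °C: 609.83 kJ/s
Q = ΔH = -539.61 kJ/s = -539.61 kW
Heat removed = 1942.6 MJ/h

Q_out = 1940 MJ/h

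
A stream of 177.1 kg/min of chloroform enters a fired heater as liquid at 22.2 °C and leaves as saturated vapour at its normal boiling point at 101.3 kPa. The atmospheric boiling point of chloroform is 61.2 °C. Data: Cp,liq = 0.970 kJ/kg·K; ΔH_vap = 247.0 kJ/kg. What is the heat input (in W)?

Q = 841000 W

liquid 22.2→61.2 °C: 37.83 kJ/kg
vaporisation at 61.2 °C: 247 kJ/kg
Δh = 37.83 + 247 = 284.83 kJ/kg
Q = ṁ·Δh = 177.1 kg/min × 284.83 kJ/kg = 50443 kJ/min
|Q| = 840.72 kW = 840720 W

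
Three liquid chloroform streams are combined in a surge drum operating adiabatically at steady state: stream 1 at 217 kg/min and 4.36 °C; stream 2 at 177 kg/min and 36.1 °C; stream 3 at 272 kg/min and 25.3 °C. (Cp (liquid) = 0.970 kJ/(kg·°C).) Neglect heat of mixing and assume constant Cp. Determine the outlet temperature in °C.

T_out = 21.3 °C

No heat crosses the boundary, so H_out = H_in.
Σ ṁᵢCp,ᵢTᵢ = 217×0.970×4.36 + 177×0.970×36.1 + 272×0.970×25.3 = 13791
Σ ṁᵢCp,ᵢ = 217×0.970 + 177×0.970 + 272×0.970 = 646.02
T_out = 13791 / 646.02 = 21.347 °C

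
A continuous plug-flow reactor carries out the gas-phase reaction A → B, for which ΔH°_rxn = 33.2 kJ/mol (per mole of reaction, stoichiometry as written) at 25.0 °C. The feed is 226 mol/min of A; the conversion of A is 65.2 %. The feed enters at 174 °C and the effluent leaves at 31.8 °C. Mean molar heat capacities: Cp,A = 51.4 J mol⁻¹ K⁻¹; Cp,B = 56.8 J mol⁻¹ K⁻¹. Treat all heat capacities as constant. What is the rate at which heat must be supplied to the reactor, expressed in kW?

Q_in = 54.1 kW

Extent of reaction ξ = 0.652 × 226 = 147.35 mol/min
Reaction term: ξ·ΔH°_rxn = 147.35 × 33.2 = 4892.1 kJ/min
Sensible, feed 174→25 °C: -1730.8 kJ/min
Outlet flows (mol/min): A 78.648, B 147.35
Sensible, products 25→31.8 °C: 84.402 kJ/min
Q = ΔH = 3245.6 kJ/min = 54.094 kW
Heat supplied = 54.094 kW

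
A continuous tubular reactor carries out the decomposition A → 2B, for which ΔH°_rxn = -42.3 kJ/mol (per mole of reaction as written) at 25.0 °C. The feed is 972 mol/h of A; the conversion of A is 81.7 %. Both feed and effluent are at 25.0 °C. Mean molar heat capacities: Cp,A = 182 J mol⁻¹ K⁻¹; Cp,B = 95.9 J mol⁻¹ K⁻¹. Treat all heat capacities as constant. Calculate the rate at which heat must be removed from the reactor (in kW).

Q_out = 9.33 kW

Extent of reaction ξ = 0.817 × 972 = 794.12 mol/h
Reaction term: ξ·ΔH°_rxn = 794.12 × -42.3 = -33591 kJ/h
Q = ΔH = -33591 kJ/h = -9.331 kW
Heat removed = 9.331 kW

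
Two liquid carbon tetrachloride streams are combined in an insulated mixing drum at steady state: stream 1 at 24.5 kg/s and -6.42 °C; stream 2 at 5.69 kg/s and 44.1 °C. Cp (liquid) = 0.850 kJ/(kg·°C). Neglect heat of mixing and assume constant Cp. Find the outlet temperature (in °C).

T_out = 3.10 °C

Energy balance with Q = 0: Σ ṁᵢCp,ᵢ(T_out − Tᵢ) = 0
T_out = Σ ṁᵢCp,ᵢTᵢ / Σ ṁᵢCp,ᵢ
      = 79.593 / 25.662 = 3.1017 °C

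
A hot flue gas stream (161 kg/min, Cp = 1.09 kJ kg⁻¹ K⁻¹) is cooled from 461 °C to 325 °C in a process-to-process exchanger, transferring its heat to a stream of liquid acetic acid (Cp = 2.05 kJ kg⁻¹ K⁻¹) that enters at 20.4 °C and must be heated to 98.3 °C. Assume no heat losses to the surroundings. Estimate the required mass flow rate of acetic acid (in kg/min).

ṁ_c = 149 kg/min

Heat released by hot stream: Q = 161 × 1.09 × (461 − 325) = 23867 kJ/min
Energy balance on cold side (adiabatic exchanger): Q = ṁ_c·Cp_c·(T_c,out − T_c,in)
ṁ_c = 23867 / [2.05 × (98.3 − 20.4)] = 149.45 kg/min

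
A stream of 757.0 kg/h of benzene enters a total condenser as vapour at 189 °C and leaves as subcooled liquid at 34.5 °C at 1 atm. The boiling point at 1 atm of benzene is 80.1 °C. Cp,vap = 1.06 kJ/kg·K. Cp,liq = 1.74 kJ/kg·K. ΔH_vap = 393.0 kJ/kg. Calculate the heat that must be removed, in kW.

Q_c = 124 kW

vapour 189→80.1 °C: -115.43 kJ/kg
condensation at 80.1 °C: -393 kJ/kg
liquid 80.1→34.5 °C: -79.344 kJ/kg
Δh = -115.43 + -393 + -79.344 = -587.78 kJ/kg
Q = ṁ·Δh = 757.0 kg/h × -587.78 kJ/kg = -444950 kJ/h
|Q| = 123.6 kW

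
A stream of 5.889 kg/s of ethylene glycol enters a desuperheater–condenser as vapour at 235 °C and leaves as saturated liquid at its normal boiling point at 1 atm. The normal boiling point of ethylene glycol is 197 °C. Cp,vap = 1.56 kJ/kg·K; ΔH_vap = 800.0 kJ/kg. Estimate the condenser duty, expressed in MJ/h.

vapour 235→197 °C: -59.28 kJ/kg
condensation at 197 °C: -800 kJ/kg
Δh = -59.28 + -800 = -859.28 kJ/kg
Q = ṁ·Δh = 5.889 kg/s × -859.28 kJ/kg = -5060.3 kJ/s
|Q| = 5060.3 kW = 18217 MJ/h

Q_c = 18200 MJ/h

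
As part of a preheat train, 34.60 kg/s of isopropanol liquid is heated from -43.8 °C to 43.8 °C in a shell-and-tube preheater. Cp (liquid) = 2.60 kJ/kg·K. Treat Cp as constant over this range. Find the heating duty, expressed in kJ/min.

Q = ṁ·Cp·ΔT = 34.60 × 2.60 × (43.8 − -43.8) = 7880.5 kJ/s
Heating duty = 472830 kJ/min

Q = 473000 kJ/min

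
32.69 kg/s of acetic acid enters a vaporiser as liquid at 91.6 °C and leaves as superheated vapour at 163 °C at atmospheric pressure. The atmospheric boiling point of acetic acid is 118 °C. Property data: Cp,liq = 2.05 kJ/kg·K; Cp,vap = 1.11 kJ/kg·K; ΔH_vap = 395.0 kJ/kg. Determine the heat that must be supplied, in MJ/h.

Q = 58700 MJ/h

liquid 91.6→118 °C: 54.12 kJ/kg
vaporisation at 118 °C: 395 kJ/kg
vapour 118→163 °C: 49.95 kJ/kg
Δh = 54.12 + 395 + 49.95 = 499.07 kJ/kg
Q = ṁ·Δh = 32.69 kg/s × 499.07 kJ/kg = 16315 kJ/s
|Q| = 16315 kW = 58733 MJ/h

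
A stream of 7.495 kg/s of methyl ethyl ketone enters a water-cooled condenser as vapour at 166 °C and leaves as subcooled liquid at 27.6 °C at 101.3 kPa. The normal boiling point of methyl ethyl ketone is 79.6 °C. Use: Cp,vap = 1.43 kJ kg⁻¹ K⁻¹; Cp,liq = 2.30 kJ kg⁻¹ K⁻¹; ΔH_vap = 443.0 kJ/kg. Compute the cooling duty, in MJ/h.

vapour 166→79.6 °C: -123.55 kJ/kg
condensation at 79.6 °C: -443 kJ/kg
liquid 79.6→27.6 °C: -119.6 kJ/kg
Δh = -123.55 + -443 + -119.6 = -686.15 kJ/kg
Q = ṁ·Δh = 7.495 kg/s × -686.15 kJ/kg = -5142.7 kJ/s
|Q| = 5142.7 kW = 18514 MJ/h

Q_c = 18500 MJ/h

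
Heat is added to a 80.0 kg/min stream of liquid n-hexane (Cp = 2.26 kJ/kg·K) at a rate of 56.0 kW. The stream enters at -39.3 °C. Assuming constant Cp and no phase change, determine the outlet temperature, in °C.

T_out = -20.7 °C

Q = 56.0 kW = 3360 kJ/min
ΔT = Q/(ṁ·Cp) = 3360/(80.0×2.26) = 18.584 K
T_out = -39.3 + 18.584 = -20.716 °C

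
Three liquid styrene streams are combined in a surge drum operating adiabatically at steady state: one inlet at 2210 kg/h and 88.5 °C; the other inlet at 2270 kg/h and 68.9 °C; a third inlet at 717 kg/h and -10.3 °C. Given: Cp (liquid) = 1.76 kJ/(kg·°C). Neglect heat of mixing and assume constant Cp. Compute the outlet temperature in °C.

T_out = 66.3 °C

Adiabatic, steady state ⇒ Σ ṁᵢCp,ᵢ(T_out − Tᵢ) = 0
T_out = Σ ṁᵢCp,ᵢTᵢ / Σ ṁᵢCp,ᵢ
      = 606500 / 9146.7 = 66.308 °C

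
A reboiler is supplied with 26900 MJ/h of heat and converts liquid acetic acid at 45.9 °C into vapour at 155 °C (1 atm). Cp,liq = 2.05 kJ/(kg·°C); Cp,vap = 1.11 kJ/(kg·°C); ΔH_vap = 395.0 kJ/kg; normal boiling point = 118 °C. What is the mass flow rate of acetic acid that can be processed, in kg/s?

Δh = 2.05×(118−45.9) + 395.0 + 1.11×(155−118) = 583.88 kJ/kg
Q = 26900 MJ/h = 7472.2 kJ/s = 7472.2 kJ/s
ṁ = Q/Δh = 7472.2 / 583.88 = 12.798 kg/s

ṁ = 12.8 kg/s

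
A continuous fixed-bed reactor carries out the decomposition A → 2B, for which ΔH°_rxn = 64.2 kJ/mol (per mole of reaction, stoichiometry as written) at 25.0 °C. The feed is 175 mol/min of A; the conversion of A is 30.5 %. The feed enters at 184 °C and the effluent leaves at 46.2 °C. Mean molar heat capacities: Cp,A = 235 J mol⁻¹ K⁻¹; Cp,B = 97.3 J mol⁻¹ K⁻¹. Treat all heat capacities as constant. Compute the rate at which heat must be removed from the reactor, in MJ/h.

Q_out = 137 MJ/h

Extent of reaction ξ = 0.305 × 175 = 53.375 mol/min
Reaction term: ξ·ΔH°_rxn = 53.375 × 64.2 = 3426.7 kJ/min
Sensible, feed 184→25 °C: -6538.9 kJ/min
Outlet flows (mol/min): A 121.62, B 106.75
Sensible, products 25→46.2 °C: 826.14 kJ/min
Q = ΔH = -2286.1 kJ/min = -38.101 kW
Heat removed = 137.16 MJ/h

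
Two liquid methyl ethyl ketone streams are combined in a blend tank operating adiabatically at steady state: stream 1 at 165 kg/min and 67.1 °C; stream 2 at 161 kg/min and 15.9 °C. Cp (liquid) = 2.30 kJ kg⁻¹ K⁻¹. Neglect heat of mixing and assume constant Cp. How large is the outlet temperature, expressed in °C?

Energy balance with Q = 0: Σ ṁᵢCp,ᵢ(T_out − Tᵢ) = 0
T_out = Σ ṁᵢCp,ᵢTᵢ / Σ ṁᵢCp,ᵢ
      = 31352 / 749.8 = 41.814 °C

T_out = 41.8 °C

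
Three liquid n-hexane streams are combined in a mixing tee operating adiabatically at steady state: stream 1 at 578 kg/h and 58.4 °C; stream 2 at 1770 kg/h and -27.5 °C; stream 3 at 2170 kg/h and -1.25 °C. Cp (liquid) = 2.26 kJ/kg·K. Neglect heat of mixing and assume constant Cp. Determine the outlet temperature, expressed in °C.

T_out = -3.90 °C

Adiabatic, steady state ⇒ Σ ṁᵢCp,ᵢ(T_out − Tᵢ) = 0
Σ ṁᵢCp,ᵢTᵢ = 578×2.26×58.4 + 1770×2.26×-27.5 + 2170×2.26×-1.25 = -39849
Σ ṁᵢCp,ᵢ = 578×2.26 + 1770×2.26 + 2170×2.26 = 10211
T_out = -39849 / 10211 = -3.9027 °C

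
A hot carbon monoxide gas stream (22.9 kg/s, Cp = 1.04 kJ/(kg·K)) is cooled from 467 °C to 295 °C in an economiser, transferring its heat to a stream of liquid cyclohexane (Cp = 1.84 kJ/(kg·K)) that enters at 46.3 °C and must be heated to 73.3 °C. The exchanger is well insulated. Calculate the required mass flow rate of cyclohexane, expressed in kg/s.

Heat released by hot stream: Q = 22.9 × 1.04 × (467 − 295) = 4096.4 kJ/s
Energy balance on cold side (adiabatic exchanger): Q = ṁ_c·Cp_c·(T_c,out − T_c,in)
ṁ_c = 4096.4 / [1.84 × (73.3 − 46.3)] = 82.455 kg/s

ṁ_c = 82.5 kg/s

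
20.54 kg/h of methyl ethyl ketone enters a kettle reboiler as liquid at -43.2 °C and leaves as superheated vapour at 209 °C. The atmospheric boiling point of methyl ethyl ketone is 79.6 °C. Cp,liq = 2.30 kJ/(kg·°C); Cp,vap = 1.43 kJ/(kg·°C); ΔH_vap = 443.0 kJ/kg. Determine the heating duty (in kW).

liquid -43.2→79.6 °C: 282.44 kJ/kg
vaporisation at 79.6 °C: 443 kJ/kg
vapour 79.6→209 °C: 185.04 kJ/kg
Δh = 282.44 + 443 + 185.04 = 910.48 kJ/kg
Q = ṁ·Δh = 20.54 kg/h × 910.48 kJ/kg = 18701 kJ/h
|Q| = 5.1948 kW

Q = 5.19 kW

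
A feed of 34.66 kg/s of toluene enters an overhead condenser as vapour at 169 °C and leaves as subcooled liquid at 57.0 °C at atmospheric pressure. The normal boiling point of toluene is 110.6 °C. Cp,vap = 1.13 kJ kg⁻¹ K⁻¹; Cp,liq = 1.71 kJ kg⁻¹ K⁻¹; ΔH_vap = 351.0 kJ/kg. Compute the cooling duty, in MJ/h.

Q_c = 63500 MJ/h

vapour 169→110.6 °C: -65.992 kJ/kg
condensation at 110.6 °C: -351 kJ/kg
liquid 110.6→57.0 °C: -91.656 kJ/kg
Δh = -65.992 + -351 + -91.656 = -508.65 kJ/kg
Q = ṁ·Δh = 34.66 kg/s × -508.65 kJ/kg = -17630 kJ/s
|Q| = 17630 kW = 63467 MJ/h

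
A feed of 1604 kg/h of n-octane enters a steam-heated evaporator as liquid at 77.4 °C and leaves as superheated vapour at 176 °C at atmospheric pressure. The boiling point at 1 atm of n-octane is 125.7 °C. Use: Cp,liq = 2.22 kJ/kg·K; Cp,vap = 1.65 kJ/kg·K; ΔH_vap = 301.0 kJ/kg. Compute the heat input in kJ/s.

Q = 219 kJ/s

liquid 77.4→125.7 °C: 107.23 kJ/kg
vaporisation at 125.7 °C: 301 kJ/kg
vapour 125.7→176 °C: 82.995 kJ/kg
Δh = 107.23 + 301 + 82.995 = 491.22 kJ/kg
Q = ṁ·Δh = 1604 kg/h × 491.22 kJ/kg = 787920 kJ/h
|Q| = 218.87 kW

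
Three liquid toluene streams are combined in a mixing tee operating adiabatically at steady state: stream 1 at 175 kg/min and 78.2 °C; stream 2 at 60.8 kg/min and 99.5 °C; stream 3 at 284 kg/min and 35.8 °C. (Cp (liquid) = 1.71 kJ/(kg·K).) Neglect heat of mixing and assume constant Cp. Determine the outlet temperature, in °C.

T_out = 57.5 °C

Adiabatic, steady state ⇒ Σ ṁᵢCp,ᵢ(T_out − Tᵢ) = 0
Σ ṁᵢCp,ᵢTᵢ = 175×1.71×78.2 + 60.8×1.71×99.5 + 284×1.71×35.8 = 51132
Σ ṁᵢCp,ᵢ = 175×1.71 + 60.8×1.71 + 284×1.71 = 888.86
T_out = 51132 / 888.86 = 57.526 °C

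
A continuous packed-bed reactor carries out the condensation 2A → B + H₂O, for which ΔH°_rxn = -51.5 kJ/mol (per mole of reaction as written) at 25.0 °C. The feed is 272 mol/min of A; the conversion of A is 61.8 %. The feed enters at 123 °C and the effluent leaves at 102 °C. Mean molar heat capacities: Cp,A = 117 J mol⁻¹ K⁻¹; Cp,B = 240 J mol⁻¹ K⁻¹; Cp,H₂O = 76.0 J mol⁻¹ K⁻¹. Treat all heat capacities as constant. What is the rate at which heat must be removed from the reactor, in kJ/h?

Extent of reaction ξ = 0.618 × 272 / 2 = 84.048 mol/min
Reaction term: ξ·ΔH°_rxn = 84.048 × -51.5 = -4328.5 kJ/min
Sensible, feed 123→25 °C: -3118.8 kJ/min
Outlet flows (mol/min): A 103.9, B 84.048, H₂O 84.048
Sensible, products 25→102 °C: 2981.1 kJ/min
Q = ΔH = -4466.1 kJ/min = -74.435 kW
Heat removed = 267970 kJ/h

Q_out = 268000 kJ/h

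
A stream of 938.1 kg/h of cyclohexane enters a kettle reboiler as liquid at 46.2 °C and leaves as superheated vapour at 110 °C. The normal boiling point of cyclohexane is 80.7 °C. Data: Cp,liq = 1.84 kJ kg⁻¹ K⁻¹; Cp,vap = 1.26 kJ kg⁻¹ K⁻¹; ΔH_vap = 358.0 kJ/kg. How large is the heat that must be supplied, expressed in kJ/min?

liquid 46.2→80.7 °C: 63.48 kJ/kg
vaporisation at 80.7 °C: 358 kJ/kg
vapour 80.7→110 °C: 36.918 kJ/kg
Δh = 63.48 + 358 + 36.918 = 458.4 kJ/kg
Q = ṁ·Δh = 938.1 kg/h × 458.4 kJ/kg = 430020 kJ/h
|Q| = 119.45 kW = 7167.1 kJ/min

Q = 7170 kJ/min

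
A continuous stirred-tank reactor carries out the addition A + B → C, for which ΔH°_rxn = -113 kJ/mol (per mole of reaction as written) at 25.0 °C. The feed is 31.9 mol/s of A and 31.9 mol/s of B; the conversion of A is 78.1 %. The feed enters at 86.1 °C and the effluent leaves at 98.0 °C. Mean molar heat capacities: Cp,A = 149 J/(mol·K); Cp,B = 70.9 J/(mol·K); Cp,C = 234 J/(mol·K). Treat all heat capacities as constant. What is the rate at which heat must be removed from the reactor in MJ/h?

Extent of reaction ξ = 0.781 × 31.9 = 24.914 mol/s
Reaction term: ξ·ΔH°_rxn = 24.914 × -113 = -2815.3 kJ/s
Sensible, feed 86.1→25 °C: -428.6 kJ/s
Outlet flows (mol/s): A 6.9861, B 6.9861, C 24.914
Sensible, products 25→98.0 °C: 537.73 kJ/s
Q = ΔH = -2706.2 kJ/s = -2706.2 kW
Heat removed = 9742.1 MJ/h

Q_out = 9740 MJ/h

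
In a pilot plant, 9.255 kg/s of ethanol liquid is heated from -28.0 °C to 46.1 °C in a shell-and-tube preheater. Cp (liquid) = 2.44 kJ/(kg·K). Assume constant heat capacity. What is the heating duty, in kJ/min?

Q = ṁ·Cp·ΔT = 9.255 × 2.44 × (46.1 − -28.0) = 1673.3 kJ/s
Heating duty = 100400 kJ/min

Q = 100000 kJ/min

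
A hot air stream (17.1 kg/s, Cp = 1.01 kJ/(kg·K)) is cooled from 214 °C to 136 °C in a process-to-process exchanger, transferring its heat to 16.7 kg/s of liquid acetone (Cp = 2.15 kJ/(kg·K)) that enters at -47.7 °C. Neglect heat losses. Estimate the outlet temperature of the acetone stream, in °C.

Heat released by hot stream: Q = 17.1 × 1.01 × (214 − 136) = 1347.1 kJ/s
Energy balance on cold side (adiabatic exchanger): Q = ṁ_c·Cp_c·(T_c,out − T_c,in)
T_c,out = -47.7 + 1347.1/(16.7 × 2.15) = -10.18 °C

T_c,out = -10.2 °C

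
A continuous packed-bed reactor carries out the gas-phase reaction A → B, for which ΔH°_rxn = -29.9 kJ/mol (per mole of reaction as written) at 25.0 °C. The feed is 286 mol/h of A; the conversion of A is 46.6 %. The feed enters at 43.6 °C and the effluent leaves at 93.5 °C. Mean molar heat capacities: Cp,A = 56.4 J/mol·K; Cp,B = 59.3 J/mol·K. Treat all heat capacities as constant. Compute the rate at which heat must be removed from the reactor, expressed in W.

Q_out = 876 W

Extent of reaction ξ = 0.466 × 286 = 133.28 mol/h
Reaction term: ξ·ΔH°_rxn = 133.28 × -29.9 = -3985 kJ/h
Sensible, feed 43.6→25 °C: -300.03 kJ/h
Outlet flows (mol/h): A 152.72, B 133.28
Sensible, products 25→93.5 °C: 1131.4 kJ/h
Q = ΔH = -3153.6 kJ/h = -0.87599 kW
Heat removed = 875.99 W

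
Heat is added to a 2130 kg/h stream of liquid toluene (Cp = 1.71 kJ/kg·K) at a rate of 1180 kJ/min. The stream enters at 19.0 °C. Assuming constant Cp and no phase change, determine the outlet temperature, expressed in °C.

T_out = 38.4 °C

Q = 1180 kJ/min = 70800 kJ/h
ΔT = Q/(ṁ·Cp) = 70800/(2130×1.71) = 19.438 K
T_out = 19.0 + 19.438 = 38.438 °C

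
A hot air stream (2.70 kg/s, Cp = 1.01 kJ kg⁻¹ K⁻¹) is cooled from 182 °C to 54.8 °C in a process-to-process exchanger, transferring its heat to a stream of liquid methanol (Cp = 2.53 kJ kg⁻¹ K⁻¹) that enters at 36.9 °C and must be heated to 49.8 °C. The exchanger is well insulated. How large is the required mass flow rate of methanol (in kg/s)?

Heat released by hot stream: Q = 2.70 × 1.01 × (182 − 54.8) = 346.87 kJ/s
Energy balance on cold side (adiabatic exchanger): Q = ṁ_c·Cp_c·(T_c,out − T_c,in)
ṁ_c = 346.87 / [2.53 × (49.8 − 36.9)] = 10.628 kg/s

ṁ_c = 10.6 kg/s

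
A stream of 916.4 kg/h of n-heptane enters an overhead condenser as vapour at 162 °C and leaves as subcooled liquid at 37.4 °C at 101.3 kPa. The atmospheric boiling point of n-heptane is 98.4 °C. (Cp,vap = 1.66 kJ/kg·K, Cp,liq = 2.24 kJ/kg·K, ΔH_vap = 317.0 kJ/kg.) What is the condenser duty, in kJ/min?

Q_c = 8540 kJ/min

vapour 162→98.4 °C: -105.58 kJ/kg
condensation at 98.4 °C: -317 kJ/kg
liquid 98.4→37.4 °C: -136.64 kJ/kg
Δh = -105.58 + -317 + -136.64 = -559.22 kJ/kg
Q = ṁ·Δh = 916.4 kg/h × -559.22 kJ/kg = -512470 kJ/h
|Q| = 142.35 kW = 8541.1 kJ/min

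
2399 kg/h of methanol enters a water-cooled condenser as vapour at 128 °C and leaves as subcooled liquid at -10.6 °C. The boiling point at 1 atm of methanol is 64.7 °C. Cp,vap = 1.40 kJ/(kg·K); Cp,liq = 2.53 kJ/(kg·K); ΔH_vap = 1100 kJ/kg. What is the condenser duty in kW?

Q_c = 919 kW

vapour 128→64.7 °C: -88.62 kJ/kg
condensation at 64.7 °C: -1100 kJ/kg
liquid 64.7→-10.6 °C: -190.51 kJ/kg
Δh = -88.62 + -1100 + -190.51 = -1379.1 kJ/kg
Q = ṁ·Δh = 2399 kg/h × -1379.1 kJ/kg = -3.3085e+06 kJ/h
|Q| = 919.04 kW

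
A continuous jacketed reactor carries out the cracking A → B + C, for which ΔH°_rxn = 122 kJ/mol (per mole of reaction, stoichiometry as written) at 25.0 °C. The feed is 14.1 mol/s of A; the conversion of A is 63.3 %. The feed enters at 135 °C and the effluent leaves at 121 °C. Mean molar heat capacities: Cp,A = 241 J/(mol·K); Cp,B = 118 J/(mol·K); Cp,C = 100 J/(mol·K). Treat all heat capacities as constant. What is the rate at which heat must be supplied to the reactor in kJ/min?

Q_in = 61300 kJ/min

Extent of reaction ξ = 0.633 × 14.1 = 8.9253 mol/s
Reaction term: ξ·ΔH°_rxn = 8.9253 × 122 = 1088.9 kJ/s
Sensible, feed 135→25 °C: -373.79 kJ/s
Outlet flows (mol/s): A 5.1747, B 8.9253, C 8.9253
Sensible, products 25→121 °C: 306.51 kJ/s
Q = ΔH = 1021.6 kJ/s = 1021.6 kW
Heat supplied = 61296 kJ/min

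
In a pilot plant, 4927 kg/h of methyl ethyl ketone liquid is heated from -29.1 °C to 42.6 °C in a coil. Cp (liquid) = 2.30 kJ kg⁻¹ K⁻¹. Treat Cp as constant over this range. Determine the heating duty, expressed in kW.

Q = 226 kW

Q = ṁ·Cp·ΔT = 4927 × 2.30 × (42.6 − -29.1) = 812510 kJ/h
Converting: 812510 / 3600 s = 225.7 kW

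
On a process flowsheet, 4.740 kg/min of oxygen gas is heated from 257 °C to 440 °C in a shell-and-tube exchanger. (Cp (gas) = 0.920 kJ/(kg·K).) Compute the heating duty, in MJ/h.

Q = 47.9 MJ/h

Q = ṁ·Cp·ΔT = 4.740 × 0.920 × (440 − 257) = 798.03 kJ/min
Converting: 798.03 / 60 s = 13.3 kW
Heating duty = 47.882 MJ/h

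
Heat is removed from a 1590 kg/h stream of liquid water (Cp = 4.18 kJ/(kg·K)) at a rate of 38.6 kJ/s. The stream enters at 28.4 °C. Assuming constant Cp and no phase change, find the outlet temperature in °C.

Q = 38.6 kJ/s = 138960 kJ/h
ΔT = Q/(ṁ·Cp) = 138960/(1590×4.18) = 20.908 K
T_out = 28.4 − 20.908 = 7.4918 °C

T_out = 7.49 °C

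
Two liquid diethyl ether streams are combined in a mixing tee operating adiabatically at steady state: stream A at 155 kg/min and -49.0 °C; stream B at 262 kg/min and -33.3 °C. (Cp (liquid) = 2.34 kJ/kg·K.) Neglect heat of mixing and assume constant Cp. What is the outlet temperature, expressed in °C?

Energy balance with Q = 0: Σ ṁᵢCp,ᵢ(T_out − Tᵢ) = 0
T_out = Σ ṁᵢCp,ᵢTᵢ / Σ ṁᵢCp,ᵢ
      = -38188 / 975.78 = -39.136 °C

T_out = -39.1 °C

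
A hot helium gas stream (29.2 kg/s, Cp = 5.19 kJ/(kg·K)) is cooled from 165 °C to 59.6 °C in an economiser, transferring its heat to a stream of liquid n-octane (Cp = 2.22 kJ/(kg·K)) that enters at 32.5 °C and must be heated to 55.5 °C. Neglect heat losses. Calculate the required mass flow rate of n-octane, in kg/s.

ṁ_c = 313 kg/s

Heat released by hot stream: Q = 29.2 × 5.19 × (165 − 59.6) = 15973 kJ/s
Energy balance on cold side (adiabatic exchanger): Q = ṁ_c·Cp_c·(T_c,out − T_c,in)
ṁ_c = 15973 / [2.22 × (55.5 − 32.5)] = 312.83 kg/s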